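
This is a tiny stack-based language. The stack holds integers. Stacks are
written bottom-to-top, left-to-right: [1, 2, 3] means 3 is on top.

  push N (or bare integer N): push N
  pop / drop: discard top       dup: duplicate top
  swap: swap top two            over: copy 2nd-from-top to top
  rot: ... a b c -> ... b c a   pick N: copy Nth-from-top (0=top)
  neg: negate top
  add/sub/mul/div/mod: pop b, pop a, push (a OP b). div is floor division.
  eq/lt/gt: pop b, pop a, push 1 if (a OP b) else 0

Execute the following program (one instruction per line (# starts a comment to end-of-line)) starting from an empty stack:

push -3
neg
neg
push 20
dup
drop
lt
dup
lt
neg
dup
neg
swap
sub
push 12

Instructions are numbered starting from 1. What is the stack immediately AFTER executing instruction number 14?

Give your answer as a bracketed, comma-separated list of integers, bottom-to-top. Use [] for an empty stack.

Answer: [0]

Derivation:
Step 1 ('push -3'): [-3]
Step 2 ('neg'): [3]
Step 3 ('neg'): [-3]
Step 4 ('push 20'): [-3, 20]
Step 5 ('dup'): [-3, 20, 20]
Step 6 ('drop'): [-3, 20]
Step 7 ('lt'): [1]
Step 8 ('dup'): [1, 1]
Step 9 ('lt'): [0]
Step 10 ('neg'): [0]
Step 11 ('dup'): [0, 0]
Step 12 ('neg'): [0, 0]
Step 13 ('swap'): [0, 0]
Step 14 ('sub'): [0]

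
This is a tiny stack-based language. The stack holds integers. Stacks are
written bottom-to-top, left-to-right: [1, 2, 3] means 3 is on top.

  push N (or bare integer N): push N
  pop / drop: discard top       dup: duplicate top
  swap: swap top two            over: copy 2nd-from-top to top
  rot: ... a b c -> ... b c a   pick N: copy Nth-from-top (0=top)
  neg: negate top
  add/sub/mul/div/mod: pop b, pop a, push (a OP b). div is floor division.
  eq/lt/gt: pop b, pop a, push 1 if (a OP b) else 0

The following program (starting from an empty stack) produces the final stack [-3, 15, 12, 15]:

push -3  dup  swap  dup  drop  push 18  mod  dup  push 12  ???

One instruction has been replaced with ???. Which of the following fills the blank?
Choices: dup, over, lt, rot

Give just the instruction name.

Stack before ???: [-3, 15, 15, 12]
Stack after ???:  [-3, 15, 12, 15]
Checking each choice:
  dup: produces [-3, 15, 15, 12, 12]
  over: produces [-3, 15, 15, 12, 15]
  lt: produces [-3, 15, 0]
  rot: MATCH


Answer: rot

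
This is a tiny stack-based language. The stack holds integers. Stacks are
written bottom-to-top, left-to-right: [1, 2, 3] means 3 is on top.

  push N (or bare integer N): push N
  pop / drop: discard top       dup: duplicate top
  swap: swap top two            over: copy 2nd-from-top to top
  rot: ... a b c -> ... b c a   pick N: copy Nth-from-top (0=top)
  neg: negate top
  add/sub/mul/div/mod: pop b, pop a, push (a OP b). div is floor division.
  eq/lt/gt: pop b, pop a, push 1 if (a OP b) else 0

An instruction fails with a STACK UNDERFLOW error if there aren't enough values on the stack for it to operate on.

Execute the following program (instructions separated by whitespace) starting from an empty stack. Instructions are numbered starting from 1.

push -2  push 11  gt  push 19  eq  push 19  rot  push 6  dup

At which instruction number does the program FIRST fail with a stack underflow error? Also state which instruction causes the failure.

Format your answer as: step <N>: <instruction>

Answer: step 7: rot

Derivation:
Step 1 ('push -2'): stack = [-2], depth = 1
Step 2 ('push 11'): stack = [-2, 11], depth = 2
Step 3 ('gt'): stack = [0], depth = 1
Step 4 ('push 19'): stack = [0, 19], depth = 2
Step 5 ('eq'): stack = [0], depth = 1
Step 6 ('push 19'): stack = [0, 19], depth = 2
Step 7 ('rot'): needs 3 value(s) but depth is 2 — STACK UNDERFLOW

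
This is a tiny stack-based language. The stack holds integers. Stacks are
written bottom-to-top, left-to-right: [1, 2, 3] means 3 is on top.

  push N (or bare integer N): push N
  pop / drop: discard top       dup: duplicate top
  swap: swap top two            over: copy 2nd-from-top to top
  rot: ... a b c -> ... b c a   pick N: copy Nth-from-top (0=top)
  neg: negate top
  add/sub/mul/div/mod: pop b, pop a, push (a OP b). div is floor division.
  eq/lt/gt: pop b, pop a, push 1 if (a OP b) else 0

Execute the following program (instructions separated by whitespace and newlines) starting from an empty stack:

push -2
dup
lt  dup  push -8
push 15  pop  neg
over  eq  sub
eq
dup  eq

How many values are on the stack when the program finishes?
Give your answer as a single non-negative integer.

Answer: 1

Derivation:
After 'push -2': stack = [-2] (depth 1)
After 'dup': stack = [-2, -2] (depth 2)
After 'lt': stack = [0] (depth 1)
After 'dup': stack = [0, 0] (depth 2)
After 'push -8': stack = [0, 0, -8] (depth 3)
After 'push 15': stack = [0, 0, -8, 15] (depth 4)
After 'pop': stack = [0, 0, -8] (depth 3)
After 'neg': stack = [0, 0, 8] (depth 3)
After 'over': stack = [0, 0, 8, 0] (depth 4)
After 'eq': stack = [0, 0, 0] (depth 3)
After 'sub': stack = [0, 0] (depth 2)
After 'eq': stack = [1] (depth 1)
After 'dup': stack = [1, 1] (depth 2)
After 'eq': stack = [1] (depth 1)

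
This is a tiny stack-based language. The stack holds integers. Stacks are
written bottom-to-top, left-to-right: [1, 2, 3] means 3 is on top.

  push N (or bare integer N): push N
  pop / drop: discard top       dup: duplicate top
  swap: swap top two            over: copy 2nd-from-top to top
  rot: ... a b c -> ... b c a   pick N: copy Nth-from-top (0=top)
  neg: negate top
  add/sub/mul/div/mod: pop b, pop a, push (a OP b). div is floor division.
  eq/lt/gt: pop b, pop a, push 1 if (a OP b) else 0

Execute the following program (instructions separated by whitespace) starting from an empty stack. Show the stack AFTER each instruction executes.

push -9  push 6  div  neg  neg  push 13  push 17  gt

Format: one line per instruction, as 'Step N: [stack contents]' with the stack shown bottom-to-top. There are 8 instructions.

Step 1: [-9]
Step 2: [-9, 6]
Step 3: [-2]
Step 4: [2]
Step 5: [-2]
Step 6: [-2, 13]
Step 7: [-2, 13, 17]
Step 8: [-2, 0]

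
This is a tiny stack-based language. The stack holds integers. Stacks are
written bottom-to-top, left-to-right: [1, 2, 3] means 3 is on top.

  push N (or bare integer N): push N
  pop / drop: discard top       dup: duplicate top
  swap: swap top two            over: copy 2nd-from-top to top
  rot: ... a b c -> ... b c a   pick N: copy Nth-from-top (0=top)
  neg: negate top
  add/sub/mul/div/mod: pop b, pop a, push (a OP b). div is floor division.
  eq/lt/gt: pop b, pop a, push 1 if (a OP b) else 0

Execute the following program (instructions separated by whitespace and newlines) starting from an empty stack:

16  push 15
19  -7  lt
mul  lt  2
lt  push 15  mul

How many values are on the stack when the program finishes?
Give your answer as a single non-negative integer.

Answer: 1

Derivation:
After 'push 16': stack = [16] (depth 1)
After 'push 15': stack = [16, 15] (depth 2)
After 'push 19': stack = [16, 15, 19] (depth 3)
After 'push -7': stack = [16, 15, 19, -7] (depth 4)
After 'lt': stack = [16, 15, 0] (depth 3)
After 'mul': stack = [16, 0] (depth 2)
After 'lt': stack = [0] (depth 1)
After 'push 2': stack = [0, 2] (depth 2)
After 'lt': stack = [1] (depth 1)
After 'push 15': stack = [1, 15] (depth 2)
After 'mul': stack = [15] (depth 1)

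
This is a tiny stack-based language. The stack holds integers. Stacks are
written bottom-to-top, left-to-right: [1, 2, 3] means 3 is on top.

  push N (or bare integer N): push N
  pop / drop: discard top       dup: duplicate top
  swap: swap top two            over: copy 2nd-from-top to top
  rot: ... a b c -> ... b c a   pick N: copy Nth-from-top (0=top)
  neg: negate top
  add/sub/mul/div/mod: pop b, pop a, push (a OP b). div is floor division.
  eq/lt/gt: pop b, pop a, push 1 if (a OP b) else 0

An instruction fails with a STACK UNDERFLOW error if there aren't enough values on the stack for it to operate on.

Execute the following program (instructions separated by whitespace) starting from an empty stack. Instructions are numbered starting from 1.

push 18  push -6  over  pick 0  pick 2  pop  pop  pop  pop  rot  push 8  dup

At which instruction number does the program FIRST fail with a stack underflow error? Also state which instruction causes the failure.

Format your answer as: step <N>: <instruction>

Answer: step 10: rot

Derivation:
Step 1 ('push 18'): stack = [18], depth = 1
Step 2 ('push -6'): stack = [18, -6], depth = 2
Step 3 ('over'): stack = [18, -6, 18], depth = 3
Step 4 ('pick 0'): stack = [18, -6, 18, 18], depth = 4
Step 5 ('pick 2'): stack = [18, -6, 18, 18, -6], depth = 5
Step 6 ('pop'): stack = [18, -6, 18, 18], depth = 4
Step 7 ('pop'): stack = [18, -6, 18], depth = 3
Step 8 ('pop'): stack = [18, -6], depth = 2
Step 9 ('pop'): stack = [18], depth = 1
Step 10 ('rot'): needs 3 value(s) but depth is 1 — STACK UNDERFLOW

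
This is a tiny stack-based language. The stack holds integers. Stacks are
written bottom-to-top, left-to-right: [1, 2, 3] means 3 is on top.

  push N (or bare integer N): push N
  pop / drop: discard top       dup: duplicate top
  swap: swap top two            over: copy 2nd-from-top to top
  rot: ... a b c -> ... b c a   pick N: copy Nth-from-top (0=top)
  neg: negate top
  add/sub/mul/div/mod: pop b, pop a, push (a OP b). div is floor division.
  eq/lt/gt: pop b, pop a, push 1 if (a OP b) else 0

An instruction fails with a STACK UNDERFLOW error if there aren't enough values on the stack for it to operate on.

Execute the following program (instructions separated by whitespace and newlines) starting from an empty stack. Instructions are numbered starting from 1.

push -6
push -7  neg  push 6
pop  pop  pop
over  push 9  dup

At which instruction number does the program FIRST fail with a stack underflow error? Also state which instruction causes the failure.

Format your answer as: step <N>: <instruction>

Step 1 ('push -6'): stack = [-6], depth = 1
Step 2 ('push -7'): stack = [-6, -7], depth = 2
Step 3 ('neg'): stack = [-6, 7], depth = 2
Step 4 ('push 6'): stack = [-6, 7, 6], depth = 3
Step 5 ('pop'): stack = [-6, 7], depth = 2
Step 6 ('pop'): stack = [-6], depth = 1
Step 7 ('pop'): stack = [], depth = 0
Step 8 ('over'): needs 2 value(s) but depth is 0 — STACK UNDERFLOW

Answer: step 8: over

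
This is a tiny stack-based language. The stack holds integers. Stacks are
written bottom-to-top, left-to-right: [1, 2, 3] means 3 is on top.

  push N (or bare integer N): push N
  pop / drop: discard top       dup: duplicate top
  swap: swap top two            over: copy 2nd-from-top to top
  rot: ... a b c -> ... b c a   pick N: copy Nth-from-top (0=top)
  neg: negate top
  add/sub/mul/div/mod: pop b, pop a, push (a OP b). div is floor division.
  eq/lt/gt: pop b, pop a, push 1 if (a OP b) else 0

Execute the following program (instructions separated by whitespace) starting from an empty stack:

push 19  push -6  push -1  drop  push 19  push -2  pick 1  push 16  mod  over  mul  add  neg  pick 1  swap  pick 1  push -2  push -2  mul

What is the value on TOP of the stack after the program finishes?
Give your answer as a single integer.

Answer: 4

Derivation:
After 'push 19': [19]
After 'push -6': [19, -6]
After 'push -1': [19, -6, -1]
After 'drop': [19, -6]
After 'push 19': [19, -6, 19]
After 'push -2': [19, -6, 19, -2]
After 'pick 1': [19, -6, 19, -2, 19]
After 'push 16': [19, -6, 19, -2, 19, 16]
After 'mod': [19, -6, 19, -2, 3]
After 'over': [19, -6, 19, -2, 3, -2]
After 'mul': [19, -6, 19, -2, -6]
After 'add': [19, -6, 19, -8]
After 'neg': [19, -6, 19, 8]
After 'pick 1': [19, -6, 19, 8, 19]
After 'swap': [19, -6, 19, 19, 8]
After 'pick 1': [19, -6, 19, 19, 8, 19]
After 'push -2': [19, -6, 19, 19, 8, 19, -2]
After 'push -2': [19, -6, 19, 19, 8, 19, -2, -2]
After 'mul': [19, -6, 19, 19, 8, 19, 4]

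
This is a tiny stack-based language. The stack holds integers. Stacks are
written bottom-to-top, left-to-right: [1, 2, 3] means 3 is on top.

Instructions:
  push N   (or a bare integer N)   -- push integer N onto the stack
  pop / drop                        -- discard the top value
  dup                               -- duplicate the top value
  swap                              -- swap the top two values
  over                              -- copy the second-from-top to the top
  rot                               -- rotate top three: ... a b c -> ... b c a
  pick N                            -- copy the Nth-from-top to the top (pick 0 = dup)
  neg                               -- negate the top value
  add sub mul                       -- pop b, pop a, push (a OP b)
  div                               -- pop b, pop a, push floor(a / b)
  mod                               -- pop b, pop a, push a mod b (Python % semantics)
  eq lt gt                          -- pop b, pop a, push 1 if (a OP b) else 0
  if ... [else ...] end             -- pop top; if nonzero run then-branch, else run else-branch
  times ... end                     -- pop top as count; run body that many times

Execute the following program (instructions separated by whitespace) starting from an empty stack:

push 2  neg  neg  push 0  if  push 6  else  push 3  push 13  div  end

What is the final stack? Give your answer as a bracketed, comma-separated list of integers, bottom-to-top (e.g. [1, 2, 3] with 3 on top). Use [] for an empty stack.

After 'push 2': [2]
After 'neg': [-2]
After 'neg': [2]
After 'push 0': [2, 0]
After 'if': [2]
After 'push 3': [2, 3]
After 'push 13': [2, 3, 13]
After 'div': [2, 0]

Answer: [2, 0]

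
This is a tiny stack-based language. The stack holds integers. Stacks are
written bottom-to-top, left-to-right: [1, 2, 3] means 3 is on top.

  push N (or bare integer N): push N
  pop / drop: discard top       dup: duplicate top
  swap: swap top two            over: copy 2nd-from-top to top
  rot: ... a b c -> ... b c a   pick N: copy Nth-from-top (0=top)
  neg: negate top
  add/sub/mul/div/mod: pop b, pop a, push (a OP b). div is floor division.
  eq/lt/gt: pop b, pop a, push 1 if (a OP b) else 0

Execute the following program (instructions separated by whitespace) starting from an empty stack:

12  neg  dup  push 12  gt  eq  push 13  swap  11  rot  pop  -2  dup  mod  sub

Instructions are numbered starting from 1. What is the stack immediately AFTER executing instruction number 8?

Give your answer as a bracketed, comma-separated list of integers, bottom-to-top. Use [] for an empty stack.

Step 1 ('12'): [12]
Step 2 ('neg'): [-12]
Step 3 ('dup'): [-12, -12]
Step 4 ('push 12'): [-12, -12, 12]
Step 5 ('gt'): [-12, 0]
Step 6 ('eq'): [0]
Step 7 ('push 13'): [0, 13]
Step 8 ('swap'): [13, 0]

Answer: [13, 0]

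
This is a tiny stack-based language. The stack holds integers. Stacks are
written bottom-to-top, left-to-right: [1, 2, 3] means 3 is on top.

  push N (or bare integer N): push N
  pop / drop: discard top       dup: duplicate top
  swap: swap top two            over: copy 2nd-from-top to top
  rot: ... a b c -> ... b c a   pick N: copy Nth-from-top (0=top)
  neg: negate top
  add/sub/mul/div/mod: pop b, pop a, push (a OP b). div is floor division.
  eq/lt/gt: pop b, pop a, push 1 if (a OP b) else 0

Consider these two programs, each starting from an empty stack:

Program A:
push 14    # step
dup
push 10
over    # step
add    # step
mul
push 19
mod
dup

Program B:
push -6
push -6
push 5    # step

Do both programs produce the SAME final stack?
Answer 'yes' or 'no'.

Answer: no

Derivation:
Program A trace:
  After 'push 14': [14]
  After 'dup': [14, 14]
  After 'push 10': [14, 14, 10]
  After 'over': [14, 14, 10, 14]
  After 'add': [14, 14, 24]
  After 'mul': [14, 336]
  After 'push 19': [14, 336, 19]
  After 'mod': [14, 13]
  After 'dup': [14, 13, 13]
Program A final stack: [14, 13, 13]

Program B trace:
  After 'push -6': [-6]
  After 'push -6': [-6, -6]
  After 'push 5': [-6, -6, 5]
Program B final stack: [-6, -6, 5]
Same: no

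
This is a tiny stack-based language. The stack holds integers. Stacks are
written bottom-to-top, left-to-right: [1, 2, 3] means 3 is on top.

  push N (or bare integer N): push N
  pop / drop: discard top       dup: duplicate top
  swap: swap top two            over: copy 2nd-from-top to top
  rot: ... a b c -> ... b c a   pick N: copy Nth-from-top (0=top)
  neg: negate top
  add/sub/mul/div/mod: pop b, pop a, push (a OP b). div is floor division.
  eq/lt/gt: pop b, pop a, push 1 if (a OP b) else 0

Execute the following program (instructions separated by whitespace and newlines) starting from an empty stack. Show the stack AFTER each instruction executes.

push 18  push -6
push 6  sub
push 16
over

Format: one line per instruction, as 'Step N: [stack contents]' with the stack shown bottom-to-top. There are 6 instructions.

Step 1: [18]
Step 2: [18, -6]
Step 3: [18, -6, 6]
Step 4: [18, -12]
Step 5: [18, -12, 16]
Step 6: [18, -12, 16, -12]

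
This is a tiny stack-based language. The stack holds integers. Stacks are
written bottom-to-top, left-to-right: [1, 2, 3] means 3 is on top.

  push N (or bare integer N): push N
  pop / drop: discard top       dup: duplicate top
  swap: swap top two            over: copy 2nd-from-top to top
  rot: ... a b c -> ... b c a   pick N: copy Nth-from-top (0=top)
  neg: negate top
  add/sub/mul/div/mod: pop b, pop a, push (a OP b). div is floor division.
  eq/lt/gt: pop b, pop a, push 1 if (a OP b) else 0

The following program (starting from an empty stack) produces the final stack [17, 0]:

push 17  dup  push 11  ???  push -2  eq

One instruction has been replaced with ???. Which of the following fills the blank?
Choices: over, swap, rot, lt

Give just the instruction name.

Stack before ???: [17, 17, 11]
Stack after ???:  [17, 0]
Checking each choice:
  over: produces [17, 17, 11, 0]
  swap: produces [17, 11, 0]
  rot: produces [17, 11, 0]
  lt: MATCH


Answer: lt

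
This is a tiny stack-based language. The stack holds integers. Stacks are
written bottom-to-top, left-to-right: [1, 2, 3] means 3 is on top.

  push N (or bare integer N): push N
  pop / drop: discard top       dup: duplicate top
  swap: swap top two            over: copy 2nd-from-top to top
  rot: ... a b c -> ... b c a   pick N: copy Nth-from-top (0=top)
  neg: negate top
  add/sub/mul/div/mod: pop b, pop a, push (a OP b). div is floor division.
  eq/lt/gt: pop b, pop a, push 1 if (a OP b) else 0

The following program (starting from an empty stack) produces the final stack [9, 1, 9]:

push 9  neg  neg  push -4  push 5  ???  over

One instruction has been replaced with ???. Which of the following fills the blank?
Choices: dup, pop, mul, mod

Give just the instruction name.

Stack before ???: [9, -4, 5]
Stack after ???:  [9, 1]
Checking each choice:
  dup: produces [9, -4, 5, 5, 5]
  pop: produces [9, -4, 9]
  mul: produces [9, -20, 9]
  mod: MATCH


Answer: mod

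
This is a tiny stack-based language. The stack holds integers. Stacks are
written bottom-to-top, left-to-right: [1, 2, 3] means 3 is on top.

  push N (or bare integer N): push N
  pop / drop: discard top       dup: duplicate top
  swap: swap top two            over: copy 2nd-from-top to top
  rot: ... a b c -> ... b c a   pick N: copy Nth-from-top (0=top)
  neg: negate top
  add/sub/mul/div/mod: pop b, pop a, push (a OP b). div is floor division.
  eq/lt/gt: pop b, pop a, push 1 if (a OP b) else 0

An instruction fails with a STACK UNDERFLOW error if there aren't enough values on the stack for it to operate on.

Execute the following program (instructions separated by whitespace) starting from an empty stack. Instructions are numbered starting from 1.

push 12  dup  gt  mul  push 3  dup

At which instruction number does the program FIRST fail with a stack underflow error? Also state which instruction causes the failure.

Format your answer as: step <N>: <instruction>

Step 1 ('push 12'): stack = [12], depth = 1
Step 2 ('dup'): stack = [12, 12], depth = 2
Step 3 ('gt'): stack = [0], depth = 1
Step 4 ('mul'): needs 2 value(s) but depth is 1 — STACK UNDERFLOW

Answer: step 4: mul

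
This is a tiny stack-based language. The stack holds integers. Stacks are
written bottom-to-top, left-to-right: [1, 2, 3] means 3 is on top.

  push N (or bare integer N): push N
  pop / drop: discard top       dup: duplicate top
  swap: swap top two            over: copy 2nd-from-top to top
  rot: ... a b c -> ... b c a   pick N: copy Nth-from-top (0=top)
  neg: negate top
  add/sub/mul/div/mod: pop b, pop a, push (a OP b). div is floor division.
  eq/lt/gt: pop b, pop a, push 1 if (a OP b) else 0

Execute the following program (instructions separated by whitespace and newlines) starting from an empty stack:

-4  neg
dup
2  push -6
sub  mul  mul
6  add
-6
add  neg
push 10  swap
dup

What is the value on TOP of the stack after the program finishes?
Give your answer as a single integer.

After 'push -4': [-4]
After 'neg': [4]
After 'dup': [4, 4]
After 'push 2': [4, 4, 2]
After 'push -6': [4, 4, 2, -6]
After 'sub': [4, 4, 8]
After 'mul': [4, 32]
After 'mul': [128]
After 'push 6': [128, 6]
After 'add': [134]
After 'push -6': [134, -6]
After 'add': [128]
After 'neg': [-128]
After 'push 10': [-128, 10]
After 'swap': [10, -128]
After 'dup': [10, -128, -128]

Answer: -128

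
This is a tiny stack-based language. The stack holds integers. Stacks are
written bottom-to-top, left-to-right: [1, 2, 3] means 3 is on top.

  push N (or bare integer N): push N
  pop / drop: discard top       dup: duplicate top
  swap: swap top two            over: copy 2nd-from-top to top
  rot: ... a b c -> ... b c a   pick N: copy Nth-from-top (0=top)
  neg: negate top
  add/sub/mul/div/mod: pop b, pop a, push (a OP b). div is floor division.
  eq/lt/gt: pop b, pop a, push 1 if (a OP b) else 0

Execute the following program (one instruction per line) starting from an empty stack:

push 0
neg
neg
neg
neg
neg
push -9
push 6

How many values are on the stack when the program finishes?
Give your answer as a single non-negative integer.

After 'push 0': stack = [0] (depth 1)
After 'neg': stack = [0] (depth 1)
After 'neg': stack = [0] (depth 1)
After 'neg': stack = [0] (depth 1)
After 'neg': stack = [0] (depth 1)
After 'neg': stack = [0] (depth 1)
After 'push -9': stack = [0, -9] (depth 2)
After 'push 6': stack = [0, -9, 6] (depth 3)

Answer: 3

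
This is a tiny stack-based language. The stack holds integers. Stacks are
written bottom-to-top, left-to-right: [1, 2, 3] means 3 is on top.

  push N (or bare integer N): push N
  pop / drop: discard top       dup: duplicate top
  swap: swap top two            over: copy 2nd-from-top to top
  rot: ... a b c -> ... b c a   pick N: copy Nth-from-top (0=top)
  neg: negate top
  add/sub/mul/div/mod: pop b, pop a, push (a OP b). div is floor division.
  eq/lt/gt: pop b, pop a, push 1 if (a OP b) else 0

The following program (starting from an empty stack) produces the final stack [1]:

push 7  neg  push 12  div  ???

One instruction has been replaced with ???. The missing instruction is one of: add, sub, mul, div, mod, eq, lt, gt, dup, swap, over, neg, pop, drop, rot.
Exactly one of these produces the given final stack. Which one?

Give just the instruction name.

Stack before ???: [-1]
Stack after ???:  [1]
The instruction that transforms [-1] -> [1] is: neg

Answer: neg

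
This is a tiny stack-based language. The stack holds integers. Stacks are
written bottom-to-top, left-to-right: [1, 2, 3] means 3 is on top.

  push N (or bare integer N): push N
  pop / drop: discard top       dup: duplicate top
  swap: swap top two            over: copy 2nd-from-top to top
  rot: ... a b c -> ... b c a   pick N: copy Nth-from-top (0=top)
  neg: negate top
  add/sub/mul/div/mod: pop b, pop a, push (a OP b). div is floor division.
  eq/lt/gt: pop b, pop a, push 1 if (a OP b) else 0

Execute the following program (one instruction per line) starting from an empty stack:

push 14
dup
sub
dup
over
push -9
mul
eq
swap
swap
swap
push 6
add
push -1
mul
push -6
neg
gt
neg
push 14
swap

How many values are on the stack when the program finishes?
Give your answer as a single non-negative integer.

Answer: 3

Derivation:
After 'push 14': stack = [14] (depth 1)
After 'dup': stack = [14, 14] (depth 2)
After 'sub': stack = [0] (depth 1)
After 'dup': stack = [0, 0] (depth 2)
After 'over': stack = [0, 0, 0] (depth 3)
After 'push -9': stack = [0, 0, 0, -9] (depth 4)
After 'mul': stack = [0, 0, 0] (depth 3)
After 'eq': stack = [0, 1] (depth 2)
After 'swap': stack = [1, 0] (depth 2)
After 'swap': stack = [0, 1] (depth 2)
  ...
After 'push 6': stack = [1, 0, 6] (depth 3)
After 'add': stack = [1, 6] (depth 2)
After 'push -1': stack = [1, 6, -1] (depth 3)
After 'mul': stack = [1, -6] (depth 2)
After 'push -6': stack = [1, -6, -6] (depth 3)
After 'neg': stack = [1, -6, 6] (depth 3)
After 'gt': stack = [1, 0] (depth 2)
After 'neg': stack = [1, 0] (depth 2)
After 'push 14': stack = [1, 0, 14] (depth 3)
After 'swap': stack = [1, 14, 0] (depth 3)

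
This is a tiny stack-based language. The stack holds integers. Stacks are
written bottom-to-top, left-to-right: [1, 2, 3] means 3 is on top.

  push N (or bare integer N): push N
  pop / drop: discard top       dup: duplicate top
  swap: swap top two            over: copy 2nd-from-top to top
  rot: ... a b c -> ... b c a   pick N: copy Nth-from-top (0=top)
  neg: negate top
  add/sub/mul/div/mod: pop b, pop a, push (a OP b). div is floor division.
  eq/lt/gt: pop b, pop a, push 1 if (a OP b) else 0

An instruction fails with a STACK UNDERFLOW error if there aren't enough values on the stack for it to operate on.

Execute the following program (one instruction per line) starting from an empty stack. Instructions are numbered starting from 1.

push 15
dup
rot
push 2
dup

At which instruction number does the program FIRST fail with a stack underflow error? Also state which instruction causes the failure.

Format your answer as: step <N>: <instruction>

Step 1 ('push 15'): stack = [15], depth = 1
Step 2 ('dup'): stack = [15, 15], depth = 2
Step 3 ('rot'): needs 3 value(s) but depth is 2 — STACK UNDERFLOW

Answer: step 3: rot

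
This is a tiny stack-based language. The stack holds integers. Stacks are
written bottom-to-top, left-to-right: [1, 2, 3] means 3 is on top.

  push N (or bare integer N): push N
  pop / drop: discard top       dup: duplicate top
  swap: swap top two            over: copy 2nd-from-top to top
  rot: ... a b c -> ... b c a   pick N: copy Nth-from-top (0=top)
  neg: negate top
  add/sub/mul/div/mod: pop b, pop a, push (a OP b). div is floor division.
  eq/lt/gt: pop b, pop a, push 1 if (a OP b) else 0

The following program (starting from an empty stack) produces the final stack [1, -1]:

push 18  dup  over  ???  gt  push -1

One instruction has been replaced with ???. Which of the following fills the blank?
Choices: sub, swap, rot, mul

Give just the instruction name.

Answer: sub

Derivation:
Stack before ???: [18, 18, 18]
Stack after ???:  [18, 0]
Checking each choice:
  sub: MATCH
  swap: produces [18, 0, -1]
  rot: produces [18, 0, -1]
  mul: produces [0, -1]


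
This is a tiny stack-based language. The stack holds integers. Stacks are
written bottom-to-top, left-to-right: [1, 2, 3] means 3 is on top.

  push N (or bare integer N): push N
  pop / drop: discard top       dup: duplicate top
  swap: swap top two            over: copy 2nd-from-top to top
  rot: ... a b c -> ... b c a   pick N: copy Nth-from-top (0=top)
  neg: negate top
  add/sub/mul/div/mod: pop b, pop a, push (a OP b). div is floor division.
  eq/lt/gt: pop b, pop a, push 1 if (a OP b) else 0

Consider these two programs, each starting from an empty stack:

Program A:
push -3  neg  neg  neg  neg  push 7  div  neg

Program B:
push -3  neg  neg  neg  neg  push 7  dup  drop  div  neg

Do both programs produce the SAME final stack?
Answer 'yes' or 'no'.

Program A trace:
  After 'push -3': [-3]
  After 'neg': [3]
  After 'neg': [-3]
  After 'neg': [3]
  After 'neg': [-3]
  After 'push 7': [-3, 7]
  After 'div': [-1]
  After 'neg': [1]
Program A final stack: [1]

Program B trace:
  After 'push -3': [-3]
  After 'neg': [3]
  After 'neg': [-3]
  After 'neg': [3]
  After 'neg': [-3]
  After 'push 7': [-3, 7]
  After 'dup': [-3, 7, 7]
  After 'drop': [-3, 7]
  After 'div': [-1]
  After 'neg': [1]
Program B final stack: [1]
Same: yes

Answer: yes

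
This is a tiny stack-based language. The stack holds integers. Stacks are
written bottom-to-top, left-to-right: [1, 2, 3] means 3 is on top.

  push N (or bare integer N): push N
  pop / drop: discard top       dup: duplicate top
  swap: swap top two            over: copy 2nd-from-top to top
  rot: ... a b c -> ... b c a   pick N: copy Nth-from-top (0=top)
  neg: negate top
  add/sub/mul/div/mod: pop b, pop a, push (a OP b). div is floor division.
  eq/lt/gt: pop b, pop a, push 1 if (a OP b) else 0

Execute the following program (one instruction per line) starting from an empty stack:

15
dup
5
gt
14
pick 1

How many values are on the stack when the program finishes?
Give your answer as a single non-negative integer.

After 'push 15': stack = [15] (depth 1)
After 'dup': stack = [15, 15] (depth 2)
After 'push 5': stack = [15, 15, 5] (depth 3)
After 'gt': stack = [15, 1] (depth 2)
After 'push 14': stack = [15, 1, 14] (depth 3)
After 'pick 1': stack = [15, 1, 14, 1] (depth 4)

Answer: 4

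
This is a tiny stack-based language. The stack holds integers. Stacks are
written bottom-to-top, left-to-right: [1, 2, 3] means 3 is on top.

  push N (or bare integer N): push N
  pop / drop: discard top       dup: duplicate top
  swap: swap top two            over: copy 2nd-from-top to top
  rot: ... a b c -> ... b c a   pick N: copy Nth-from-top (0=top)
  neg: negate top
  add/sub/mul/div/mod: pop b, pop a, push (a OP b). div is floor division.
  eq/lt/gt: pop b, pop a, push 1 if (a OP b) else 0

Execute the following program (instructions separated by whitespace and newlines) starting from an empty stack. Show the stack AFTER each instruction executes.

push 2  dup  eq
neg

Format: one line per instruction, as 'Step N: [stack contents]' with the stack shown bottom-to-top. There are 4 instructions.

Step 1: [2]
Step 2: [2, 2]
Step 3: [1]
Step 4: [-1]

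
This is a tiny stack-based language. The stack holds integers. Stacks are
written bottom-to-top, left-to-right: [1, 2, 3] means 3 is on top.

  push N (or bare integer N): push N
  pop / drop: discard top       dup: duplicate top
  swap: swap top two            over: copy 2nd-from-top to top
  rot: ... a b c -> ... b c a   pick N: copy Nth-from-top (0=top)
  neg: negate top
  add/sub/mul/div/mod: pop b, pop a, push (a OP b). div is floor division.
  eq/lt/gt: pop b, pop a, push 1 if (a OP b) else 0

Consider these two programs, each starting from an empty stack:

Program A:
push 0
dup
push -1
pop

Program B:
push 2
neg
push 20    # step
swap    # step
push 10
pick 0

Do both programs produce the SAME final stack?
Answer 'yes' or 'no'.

Program A trace:
  After 'push 0': [0]
  After 'dup': [0, 0]
  After 'push -1': [0, 0, -1]
  After 'pop': [0, 0]
Program A final stack: [0, 0]

Program B trace:
  After 'push 2': [2]
  After 'neg': [-2]
  After 'push 20': [-2, 20]
  After 'swap': [20, -2]
  After 'push 10': [20, -2, 10]
  After 'pick 0': [20, -2, 10, 10]
Program B final stack: [20, -2, 10, 10]
Same: no

Answer: no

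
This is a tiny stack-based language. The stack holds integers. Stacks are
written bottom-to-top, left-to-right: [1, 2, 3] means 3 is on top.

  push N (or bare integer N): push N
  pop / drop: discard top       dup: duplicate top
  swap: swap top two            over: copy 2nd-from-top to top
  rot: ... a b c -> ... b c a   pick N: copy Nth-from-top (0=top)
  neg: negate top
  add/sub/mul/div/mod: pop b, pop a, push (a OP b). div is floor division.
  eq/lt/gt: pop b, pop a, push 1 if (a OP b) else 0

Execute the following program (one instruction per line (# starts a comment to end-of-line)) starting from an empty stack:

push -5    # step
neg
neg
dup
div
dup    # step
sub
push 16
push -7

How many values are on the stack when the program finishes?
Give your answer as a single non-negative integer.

Answer: 3

Derivation:
After 'push -5': stack = [-5] (depth 1)
After 'neg': stack = [5] (depth 1)
After 'neg': stack = [-5] (depth 1)
After 'dup': stack = [-5, -5] (depth 2)
After 'div': stack = [1] (depth 1)
After 'dup': stack = [1, 1] (depth 2)
After 'sub': stack = [0] (depth 1)
After 'push 16': stack = [0, 16] (depth 2)
After 'push -7': stack = [0, 16, -7] (depth 3)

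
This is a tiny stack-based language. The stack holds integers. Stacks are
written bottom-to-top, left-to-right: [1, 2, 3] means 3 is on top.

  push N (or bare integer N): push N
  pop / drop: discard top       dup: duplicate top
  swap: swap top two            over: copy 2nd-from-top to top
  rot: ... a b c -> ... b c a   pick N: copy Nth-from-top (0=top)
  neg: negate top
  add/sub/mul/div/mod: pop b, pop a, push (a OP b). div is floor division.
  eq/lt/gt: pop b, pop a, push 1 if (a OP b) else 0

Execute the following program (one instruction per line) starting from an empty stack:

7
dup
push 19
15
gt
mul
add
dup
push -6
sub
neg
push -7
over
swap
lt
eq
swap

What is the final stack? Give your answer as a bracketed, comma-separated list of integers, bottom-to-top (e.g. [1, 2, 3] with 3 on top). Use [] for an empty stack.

After 'push 7': [7]
After 'dup': [7, 7]
After 'push 19': [7, 7, 19]
After 'push 15': [7, 7, 19, 15]
After 'gt': [7, 7, 1]
After 'mul': [7, 7]
After 'add': [14]
After 'dup': [14, 14]
After 'push -6': [14, 14, -6]
After 'sub': [14, 20]
After 'neg': [14, -20]
After 'push -7': [14, -20, -7]
After 'over': [14, -20, -7, -20]
After 'swap': [14, -20, -20, -7]
After 'lt': [14, -20, 1]
After 'eq': [14, 0]
After 'swap': [0, 14]

Answer: [0, 14]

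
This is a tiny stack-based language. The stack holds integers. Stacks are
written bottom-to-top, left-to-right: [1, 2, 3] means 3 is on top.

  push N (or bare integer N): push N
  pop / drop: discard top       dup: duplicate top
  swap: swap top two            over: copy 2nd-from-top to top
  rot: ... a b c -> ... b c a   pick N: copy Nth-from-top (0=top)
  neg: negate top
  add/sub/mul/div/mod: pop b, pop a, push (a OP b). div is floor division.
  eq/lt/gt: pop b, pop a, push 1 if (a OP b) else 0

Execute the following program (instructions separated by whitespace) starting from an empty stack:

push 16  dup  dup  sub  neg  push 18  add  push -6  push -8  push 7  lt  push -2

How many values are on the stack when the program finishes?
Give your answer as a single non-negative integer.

After 'push 16': stack = [16] (depth 1)
After 'dup': stack = [16, 16] (depth 2)
After 'dup': stack = [16, 16, 16] (depth 3)
After 'sub': stack = [16, 0] (depth 2)
After 'neg': stack = [16, 0] (depth 2)
After 'push 18': stack = [16, 0, 18] (depth 3)
After 'add': stack = [16, 18] (depth 2)
After 'push -6': stack = [16, 18, -6] (depth 3)
After 'push -8': stack = [16, 18, -6, -8] (depth 4)
After 'push 7': stack = [16, 18, -6, -8, 7] (depth 5)
After 'lt': stack = [16, 18, -6, 1] (depth 4)
After 'push -2': stack = [16, 18, -6, 1, -2] (depth 5)

Answer: 5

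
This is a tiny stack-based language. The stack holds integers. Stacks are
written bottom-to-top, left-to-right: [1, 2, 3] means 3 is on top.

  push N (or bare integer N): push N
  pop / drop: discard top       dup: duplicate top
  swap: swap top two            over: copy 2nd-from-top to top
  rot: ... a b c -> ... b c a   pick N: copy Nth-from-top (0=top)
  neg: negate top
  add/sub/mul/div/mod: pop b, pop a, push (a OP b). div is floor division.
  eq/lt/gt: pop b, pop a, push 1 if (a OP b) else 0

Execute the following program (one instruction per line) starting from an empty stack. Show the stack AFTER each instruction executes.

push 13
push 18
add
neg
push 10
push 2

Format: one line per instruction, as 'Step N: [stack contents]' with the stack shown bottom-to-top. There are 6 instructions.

Step 1: [13]
Step 2: [13, 18]
Step 3: [31]
Step 4: [-31]
Step 5: [-31, 10]
Step 6: [-31, 10, 2]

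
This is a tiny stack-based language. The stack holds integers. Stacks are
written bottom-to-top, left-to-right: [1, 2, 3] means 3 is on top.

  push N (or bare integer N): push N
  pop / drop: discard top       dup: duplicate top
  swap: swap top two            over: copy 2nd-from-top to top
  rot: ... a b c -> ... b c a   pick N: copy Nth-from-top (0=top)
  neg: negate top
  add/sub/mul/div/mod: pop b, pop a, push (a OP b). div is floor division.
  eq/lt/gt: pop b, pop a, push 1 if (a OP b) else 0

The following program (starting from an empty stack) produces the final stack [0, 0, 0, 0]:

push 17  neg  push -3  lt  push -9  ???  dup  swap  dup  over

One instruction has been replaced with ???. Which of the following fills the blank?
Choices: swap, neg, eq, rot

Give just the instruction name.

Stack before ???: [1, -9]
Stack after ???:  [0]
Checking each choice:
  swap: produces [-9, 1, 1, 1, 1]
  neg: produces [1, 9, 9, 9, 9]
  eq: MATCH
  rot: stack underflow (need 3, have 2)


Answer: eq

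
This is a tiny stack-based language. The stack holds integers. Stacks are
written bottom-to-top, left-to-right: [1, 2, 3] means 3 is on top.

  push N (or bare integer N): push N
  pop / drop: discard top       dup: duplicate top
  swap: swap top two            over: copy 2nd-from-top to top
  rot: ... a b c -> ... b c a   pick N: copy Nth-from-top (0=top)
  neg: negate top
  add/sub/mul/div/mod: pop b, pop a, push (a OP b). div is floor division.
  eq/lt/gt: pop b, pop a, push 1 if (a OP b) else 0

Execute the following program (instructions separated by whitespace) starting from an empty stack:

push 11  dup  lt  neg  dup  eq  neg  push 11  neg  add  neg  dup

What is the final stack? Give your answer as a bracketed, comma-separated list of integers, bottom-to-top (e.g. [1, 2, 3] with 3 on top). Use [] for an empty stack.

Answer: [12, 12]

Derivation:
After 'push 11': [11]
After 'dup': [11, 11]
After 'lt': [0]
After 'neg': [0]
After 'dup': [0, 0]
After 'eq': [1]
After 'neg': [-1]
After 'push 11': [-1, 11]
After 'neg': [-1, -11]
After 'add': [-12]
After 'neg': [12]
After 'dup': [12, 12]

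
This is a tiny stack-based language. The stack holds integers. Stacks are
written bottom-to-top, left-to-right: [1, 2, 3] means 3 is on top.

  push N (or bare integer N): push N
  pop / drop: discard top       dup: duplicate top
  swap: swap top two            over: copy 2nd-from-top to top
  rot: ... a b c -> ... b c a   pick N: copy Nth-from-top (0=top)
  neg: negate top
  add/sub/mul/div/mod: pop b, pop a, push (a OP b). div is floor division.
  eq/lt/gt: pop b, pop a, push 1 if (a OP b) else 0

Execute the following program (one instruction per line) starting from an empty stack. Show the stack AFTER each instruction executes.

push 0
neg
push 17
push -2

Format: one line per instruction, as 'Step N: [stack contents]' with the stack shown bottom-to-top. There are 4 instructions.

Step 1: [0]
Step 2: [0]
Step 3: [0, 17]
Step 4: [0, 17, -2]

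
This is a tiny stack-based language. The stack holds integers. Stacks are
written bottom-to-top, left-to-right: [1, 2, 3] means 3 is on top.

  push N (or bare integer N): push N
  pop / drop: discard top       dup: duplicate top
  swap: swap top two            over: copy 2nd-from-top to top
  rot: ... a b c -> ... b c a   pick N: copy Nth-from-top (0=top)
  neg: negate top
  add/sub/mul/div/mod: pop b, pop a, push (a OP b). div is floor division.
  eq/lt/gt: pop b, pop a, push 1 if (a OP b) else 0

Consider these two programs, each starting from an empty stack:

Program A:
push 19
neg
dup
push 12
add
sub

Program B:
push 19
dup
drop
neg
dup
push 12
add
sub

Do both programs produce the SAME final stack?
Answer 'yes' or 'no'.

Answer: yes

Derivation:
Program A trace:
  After 'push 19': [19]
  After 'neg': [-19]
  After 'dup': [-19, -19]
  After 'push 12': [-19, -19, 12]
  After 'add': [-19, -7]
  After 'sub': [-12]
Program A final stack: [-12]

Program B trace:
  After 'push 19': [19]
  After 'dup': [19, 19]
  After 'drop': [19]
  After 'neg': [-19]
  After 'dup': [-19, -19]
  After 'push 12': [-19, -19, 12]
  After 'add': [-19, -7]
  After 'sub': [-12]
Program B final stack: [-12]
Same: yes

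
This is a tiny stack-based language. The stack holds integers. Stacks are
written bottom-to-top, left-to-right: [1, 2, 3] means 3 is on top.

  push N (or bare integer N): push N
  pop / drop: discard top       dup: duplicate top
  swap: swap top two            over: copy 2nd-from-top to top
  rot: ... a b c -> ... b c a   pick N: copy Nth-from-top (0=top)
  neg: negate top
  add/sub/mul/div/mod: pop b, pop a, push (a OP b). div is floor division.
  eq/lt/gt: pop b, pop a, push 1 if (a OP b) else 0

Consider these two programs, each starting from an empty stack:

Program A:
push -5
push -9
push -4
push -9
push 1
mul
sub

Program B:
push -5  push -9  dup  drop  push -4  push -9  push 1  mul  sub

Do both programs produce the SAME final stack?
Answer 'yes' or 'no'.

Answer: yes

Derivation:
Program A trace:
  After 'push -5': [-5]
  After 'push -9': [-5, -9]
  After 'push -4': [-5, -9, -4]
  After 'push -9': [-5, -9, -4, -9]
  After 'push 1': [-5, -9, -4, -9, 1]
  After 'mul': [-5, -9, -4, -9]
  After 'sub': [-5, -9, 5]
Program A final stack: [-5, -9, 5]

Program B trace:
  After 'push -5': [-5]
  After 'push -9': [-5, -9]
  After 'dup': [-5, -9, -9]
  After 'drop': [-5, -9]
  After 'push -4': [-5, -9, -4]
  After 'push -9': [-5, -9, -4, -9]
  After 'push 1': [-5, -9, -4, -9, 1]
  After 'mul': [-5, -9, -4, -9]
  After 'sub': [-5, -9, 5]
Program B final stack: [-5, -9, 5]
Same: yes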